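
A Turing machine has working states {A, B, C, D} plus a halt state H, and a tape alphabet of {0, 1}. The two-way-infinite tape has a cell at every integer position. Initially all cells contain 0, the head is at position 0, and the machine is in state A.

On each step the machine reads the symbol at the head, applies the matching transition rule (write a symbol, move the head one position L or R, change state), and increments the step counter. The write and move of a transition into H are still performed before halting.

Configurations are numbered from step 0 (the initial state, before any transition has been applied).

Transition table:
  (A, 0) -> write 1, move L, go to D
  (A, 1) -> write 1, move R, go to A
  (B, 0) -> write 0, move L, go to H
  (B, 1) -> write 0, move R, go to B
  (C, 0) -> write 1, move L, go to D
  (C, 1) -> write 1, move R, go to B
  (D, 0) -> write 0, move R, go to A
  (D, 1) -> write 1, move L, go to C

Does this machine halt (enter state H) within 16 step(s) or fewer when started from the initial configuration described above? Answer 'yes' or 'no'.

Step 1: in state A at pos 0, read 0 -> (A,0)->write 1,move L,goto D. Now: state=D, head=-1, tape[-2..1]=0010 (head:  ^)
Step 2: in state D at pos -1, read 0 -> (D,0)->write 0,move R,goto A. Now: state=A, head=0, tape[-2..1]=0010 (head:   ^)
Step 3: in state A at pos 0, read 1 -> (A,1)->write 1,move R,goto A. Now: state=A, head=1, tape[-2..2]=00100 (head:    ^)
Step 4: in state A at pos 1, read 0 -> (A,0)->write 1,move L,goto D. Now: state=D, head=0, tape[-2..2]=00110 (head:   ^)
Step 5: in state D at pos 0, read 1 -> (D,1)->write 1,move L,goto C. Now: state=C, head=-1, tape[-2..2]=00110 (head:  ^)
Step 6: in state C at pos -1, read 0 -> (C,0)->write 1,move L,goto D. Now: state=D, head=-2, tape[-3..2]=001110 (head:  ^)
Step 7: in state D at pos -2, read 0 -> (D,0)->write 0,move R,goto A. Now: state=A, head=-1, tape[-3..2]=001110 (head:   ^)
Step 8: in state A at pos -1, read 1 -> (A,1)->write 1,move R,goto A. Now: state=A, head=0, tape[-3..2]=001110 (head:    ^)
Step 9: in state A at pos 0, read 1 -> (A,1)->write 1,move R,goto A. Now: state=A, head=1, tape[-3..2]=001110 (head:     ^)
Step 10: in state A at pos 1, read 1 -> (A,1)->write 1,move R,goto A. Now: state=A, head=2, tape[-3..3]=0011100 (head:      ^)
Step 11: in state A at pos 2, read 0 -> (A,0)->write 1,move L,goto D. Now: state=D, head=1, tape[-3..3]=0011110 (head:     ^)
Step 12: in state D at pos 1, read 1 -> (D,1)->write 1,move L,goto C. Now: state=C, head=0, tape[-3..3]=0011110 (head:    ^)
Step 13: in state C at pos 0, read 1 -> (C,1)->write 1,move R,goto B. Now: state=B, head=1, tape[-3..3]=0011110 (head:     ^)
Step 14: in state B at pos 1, read 1 -> (B,1)->write 0,move R,goto B. Now: state=B, head=2, tape[-3..3]=0011010 (head:      ^)
Step 15: in state B at pos 2, read 1 -> (B,1)->write 0,move R,goto B. Now: state=B, head=3, tape[-3..4]=00110000 (head:       ^)
Step 16: in state B at pos 3, read 0 -> (B,0)->write 0,move L,goto H. Now: state=H, head=2, tape[-3..4]=00110000 (head:      ^)
State H reached at step 16; 16 <= 16 -> yes

Answer: yes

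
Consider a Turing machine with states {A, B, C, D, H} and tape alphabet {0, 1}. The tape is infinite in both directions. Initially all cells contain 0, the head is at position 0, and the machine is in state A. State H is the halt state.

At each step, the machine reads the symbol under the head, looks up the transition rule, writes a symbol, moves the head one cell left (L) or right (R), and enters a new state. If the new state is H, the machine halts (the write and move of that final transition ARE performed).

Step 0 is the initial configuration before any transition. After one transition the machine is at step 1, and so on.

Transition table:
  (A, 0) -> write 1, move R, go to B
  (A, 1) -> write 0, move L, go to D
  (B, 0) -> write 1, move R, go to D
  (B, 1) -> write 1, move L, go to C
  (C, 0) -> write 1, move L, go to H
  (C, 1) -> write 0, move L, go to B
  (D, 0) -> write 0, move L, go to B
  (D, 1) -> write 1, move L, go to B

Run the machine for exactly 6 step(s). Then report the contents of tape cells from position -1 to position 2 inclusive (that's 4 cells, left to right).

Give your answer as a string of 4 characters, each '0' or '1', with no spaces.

Answer: 1010

Derivation:
Step 1: in state A at pos 0, read 0 -> (A,0)->write 1,move R,goto B. Now: state=B, head=1, tape[-1..2]=0100 (head:   ^)
Step 2: in state B at pos 1, read 0 -> (B,0)->write 1,move R,goto D. Now: state=D, head=2, tape[-1..3]=01100 (head:    ^)
Step 3: in state D at pos 2, read 0 -> (D,0)->write 0,move L,goto B. Now: state=B, head=1, tape[-1..3]=01100 (head:   ^)
Step 4: in state B at pos 1, read 1 -> (B,1)->write 1,move L,goto C. Now: state=C, head=0, tape[-1..3]=01100 (head:  ^)
Step 5: in state C at pos 0, read 1 -> (C,1)->write 0,move L,goto B. Now: state=B, head=-1, tape[-2..3]=000100 (head:  ^)
Step 6: in state B at pos -1, read 0 -> (B,0)->write 1,move R,goto D. Now: state=D, head=0, tape[-2..3]=010100 (head:   ^)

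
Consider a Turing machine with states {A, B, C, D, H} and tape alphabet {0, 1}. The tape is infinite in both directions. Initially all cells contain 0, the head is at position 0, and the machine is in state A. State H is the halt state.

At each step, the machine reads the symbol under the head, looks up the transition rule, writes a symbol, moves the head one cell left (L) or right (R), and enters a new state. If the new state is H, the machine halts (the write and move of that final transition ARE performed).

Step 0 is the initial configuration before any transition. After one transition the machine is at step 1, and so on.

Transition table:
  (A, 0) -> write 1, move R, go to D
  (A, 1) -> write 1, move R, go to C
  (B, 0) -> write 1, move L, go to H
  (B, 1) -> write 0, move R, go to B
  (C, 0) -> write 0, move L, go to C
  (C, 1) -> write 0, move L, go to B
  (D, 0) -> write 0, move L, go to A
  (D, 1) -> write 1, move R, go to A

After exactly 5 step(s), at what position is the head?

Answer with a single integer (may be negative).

Step 1: in state A at pos 0, read 0 -> (A,0)->write 1,move R,goto D. Now: state=D, head=1, tape[-1..2]=0100 (head:   ^)
Step 2: in state D at pos 1, read 0 -> (D,0)->write 0,move L,goto A. Now: state=A, head=0, tape[-1..2]=0100 (head:  ^)
Step 3: in state A at pos 0, read 1 -> (A,1)->write 1,move R,goto C. Now: state=C, head=1, tape[-1..2]=0100 (head:   ^)
Step 4: in state C at pos 1, read 0 -> (C,0)->write 0,move L,goto C. Now: state=C, head=0, tape[-1..2]=0100 (head:  ^)
Step 5: in state C at pos 0, read 1 -> (C,1)->write 0,move L,goto B. Now: state=B, head=-1, tape[-2..2]=00000 (head:  ^)

Answer: -1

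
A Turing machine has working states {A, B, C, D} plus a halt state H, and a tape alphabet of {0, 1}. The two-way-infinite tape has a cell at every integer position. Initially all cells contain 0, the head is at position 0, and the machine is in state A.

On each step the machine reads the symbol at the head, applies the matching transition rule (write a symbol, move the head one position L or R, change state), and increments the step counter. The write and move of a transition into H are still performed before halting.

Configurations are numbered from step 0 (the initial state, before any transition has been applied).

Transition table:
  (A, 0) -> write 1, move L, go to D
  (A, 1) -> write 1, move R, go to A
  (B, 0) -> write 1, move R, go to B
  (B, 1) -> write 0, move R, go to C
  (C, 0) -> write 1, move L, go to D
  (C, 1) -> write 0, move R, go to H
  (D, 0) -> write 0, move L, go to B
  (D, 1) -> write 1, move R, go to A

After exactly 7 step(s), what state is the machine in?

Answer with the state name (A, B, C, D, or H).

Step 1: in state A at pos 0, read 0 -> (A,0)->write 1,move L,goto D. Now: state=D, head=-1, tape[-2..1]=0010 (head:  ^)
Step 2: in state D at pos -1, read 0 -> (D,0)->write 0,move L,goto B. Now: state=B, head=-2, tape[-3..1]=00010 (head:  ^)
Step 3: in state B at pos -2, read 0 -> (B,0)->write 1,move R,goto B. Now: state=B, head=-1, tape[-3..1]=01010 (head:   ^)
Step 4: in state B at pos -1, read 0 -> (B,0)->write 1,move R,goto B. Now: state=B, head=0, tape[-3..1]=01110 (head:    ^)
Step 5: in state B at pos 0, read 1 -> (B,1)->write 0,move R,goto C. Now: state=C, head=1, tape[-3..2]=011000 (head:     ^)
Step 6: in state C at pos 1, read 0 -> (C,0)->write 1,move L,goto D. Now: state=D, head=0, tape[-3..2]=011010 (head:    ^)
Step 7: in state D at pos 0, read 0 -> (D,0)->write 0,move L,goto B. Now: state=B, head=-1, tape[-3..2]=011010 (head:   ^)

Answer: B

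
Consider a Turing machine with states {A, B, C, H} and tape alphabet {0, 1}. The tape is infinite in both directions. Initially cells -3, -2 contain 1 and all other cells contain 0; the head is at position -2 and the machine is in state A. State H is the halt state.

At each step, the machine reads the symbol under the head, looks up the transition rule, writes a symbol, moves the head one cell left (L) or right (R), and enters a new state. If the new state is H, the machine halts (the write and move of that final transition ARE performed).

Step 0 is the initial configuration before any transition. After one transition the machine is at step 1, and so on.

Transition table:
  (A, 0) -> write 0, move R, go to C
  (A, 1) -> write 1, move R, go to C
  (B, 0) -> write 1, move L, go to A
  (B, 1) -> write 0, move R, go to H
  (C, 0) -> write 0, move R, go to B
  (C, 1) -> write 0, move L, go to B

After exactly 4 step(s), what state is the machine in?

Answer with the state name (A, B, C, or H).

Answer: C

Derivation:
Step 1: in state A at pos -2, read 1 -> (A,1)->write 1,move R,goto C. Now: state=C, head=-1, tape[-4..0]=01100 (head:    ^)
Step 2: in state C at pos -1, read 0 -> (C,0)->write 0,move R,goto B. Now: state=B, head=0, tape[-4..1]=011000 (head:     ^)
Step 3: in state B at pos 0, read 0 -> (B,0)->write 1,move L,goto A. Now: state=A, head=-1, tape[-4..1]=011010 (head:    ^)
Step 4: in state A at pos -1, read 0 -> (A,0)->write 0,move R,goto C. Now: state=C, head=0, tape[-4..1]=011010 (head:     ^)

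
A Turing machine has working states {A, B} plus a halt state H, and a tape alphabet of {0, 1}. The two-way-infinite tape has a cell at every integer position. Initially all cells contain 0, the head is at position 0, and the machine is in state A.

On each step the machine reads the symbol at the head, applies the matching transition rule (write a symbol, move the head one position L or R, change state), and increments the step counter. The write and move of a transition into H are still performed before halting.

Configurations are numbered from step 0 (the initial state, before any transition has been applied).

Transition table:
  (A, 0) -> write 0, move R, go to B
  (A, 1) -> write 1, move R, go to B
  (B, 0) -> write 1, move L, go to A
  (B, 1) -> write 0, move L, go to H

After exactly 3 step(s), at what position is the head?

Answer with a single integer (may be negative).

Answer: 1

Derivation:
Step 1: in state A at pos 0, read 0 -> (A,0)->write 0,move R,goto B. Now: state=B, head=1, tape[-1..2]=0000 (head:   ^)
Step 2: in state B at pos 1, read 0 -> (B,0)->write 1,move L,goto A. Now: state=A, head=0, tape[-1..2]=0010 (head:  ^)
Step 3: in state A at pos 0, read 0 -> (A,0)->write 0,move R,goto B. Now: state=B, head=1, tape[-1..2]=0010 (head:   ^)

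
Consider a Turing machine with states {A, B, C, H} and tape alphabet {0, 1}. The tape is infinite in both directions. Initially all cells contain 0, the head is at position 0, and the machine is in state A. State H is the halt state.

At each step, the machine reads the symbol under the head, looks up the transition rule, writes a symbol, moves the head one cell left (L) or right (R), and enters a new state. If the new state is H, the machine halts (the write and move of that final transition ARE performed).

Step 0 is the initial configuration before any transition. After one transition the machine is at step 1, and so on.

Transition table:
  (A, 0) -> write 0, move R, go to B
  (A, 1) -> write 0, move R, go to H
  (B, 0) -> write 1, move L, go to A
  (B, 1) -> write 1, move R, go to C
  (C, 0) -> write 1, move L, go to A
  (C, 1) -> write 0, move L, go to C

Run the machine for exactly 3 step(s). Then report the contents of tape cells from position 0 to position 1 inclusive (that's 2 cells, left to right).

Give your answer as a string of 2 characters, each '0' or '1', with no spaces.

Answer: 01

Derivation:
Step 1: in state A at pos 0, read 0 -> (A,0)->write 0,move R,goto B. Now: state=B, head=1, tape[-1..2]=0000 (head:   ^)
Step 2: in state B at pos 1, read 0 -> (B,0)->write 1,move L,goto A. Now: state=A, head=0, tape[-1..2]=0010 (head:  ^)
Step 3: in state A at pos 0, read 0 -> (A,0)->write 0,move R,goto B. Now: state=B, head=1, tape[-1..2]=0010 (head:   ^)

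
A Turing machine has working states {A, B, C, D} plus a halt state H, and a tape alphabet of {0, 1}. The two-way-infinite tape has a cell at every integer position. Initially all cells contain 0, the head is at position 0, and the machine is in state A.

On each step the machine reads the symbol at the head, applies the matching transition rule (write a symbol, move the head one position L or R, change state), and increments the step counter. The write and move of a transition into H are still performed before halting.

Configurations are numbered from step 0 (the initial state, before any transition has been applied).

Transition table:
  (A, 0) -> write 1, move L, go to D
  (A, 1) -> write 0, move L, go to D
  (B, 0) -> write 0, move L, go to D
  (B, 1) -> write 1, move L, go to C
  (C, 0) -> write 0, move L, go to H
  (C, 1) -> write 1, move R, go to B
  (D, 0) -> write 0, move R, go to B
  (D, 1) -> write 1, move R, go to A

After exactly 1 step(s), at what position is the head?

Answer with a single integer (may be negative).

Step 1: in state A at pos 0, read 0 -> (A,0)->write 1,move L,goto D. Now: state=D, head=-1, tape[-2..1]=0010 (head:  ^)

Answer: -1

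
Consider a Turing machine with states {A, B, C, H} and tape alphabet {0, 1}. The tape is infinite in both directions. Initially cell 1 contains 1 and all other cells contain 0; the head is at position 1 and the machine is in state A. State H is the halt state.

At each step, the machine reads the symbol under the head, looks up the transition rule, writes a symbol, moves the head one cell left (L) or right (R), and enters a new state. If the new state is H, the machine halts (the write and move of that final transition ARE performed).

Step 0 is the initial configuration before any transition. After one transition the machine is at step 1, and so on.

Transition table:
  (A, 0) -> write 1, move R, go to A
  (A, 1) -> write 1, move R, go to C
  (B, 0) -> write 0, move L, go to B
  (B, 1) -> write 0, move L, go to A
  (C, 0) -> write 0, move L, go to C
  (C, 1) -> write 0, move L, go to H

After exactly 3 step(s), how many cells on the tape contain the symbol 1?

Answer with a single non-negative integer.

Answer: 0

Derivation:
Step 1: in state A at pos 1, read 1 -> (A,1)->write 1,move R,goto C. Now: state=C, head=2, tape[0..3]=0100 (head:   ^)
Step 2: in state C at pos 2, read 0 -> (C,0)->write 0,move L,goto C. Now: state=C, head=1, tape[0..3]=0100 (head:  ^)
Step 3: in state C at pos 1, read 1 -> (C,1)->write 0,move L,goto H. Now: state=H, head=0, tape[-1..3]=00000 (head:  ^)
No cell contains 1 after step 3 -> 0 cell(s)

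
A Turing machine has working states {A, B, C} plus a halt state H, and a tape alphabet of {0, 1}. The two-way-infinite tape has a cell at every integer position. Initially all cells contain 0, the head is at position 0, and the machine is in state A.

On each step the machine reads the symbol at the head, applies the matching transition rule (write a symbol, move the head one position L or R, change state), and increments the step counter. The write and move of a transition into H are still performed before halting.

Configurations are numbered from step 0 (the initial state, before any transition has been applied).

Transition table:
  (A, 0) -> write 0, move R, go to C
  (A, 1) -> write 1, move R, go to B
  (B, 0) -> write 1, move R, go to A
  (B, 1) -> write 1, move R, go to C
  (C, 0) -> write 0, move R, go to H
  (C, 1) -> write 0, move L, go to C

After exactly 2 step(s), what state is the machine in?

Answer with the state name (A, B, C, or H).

Answer: H

Derivation:
Step 1: in state A at pos 0, read 0 -> (A,0)->write 0,move R,goto C. Now: state=C, head=1, tape[-1..2]=0000 (head:   ^)
Step 2: in state C at pos 1, read 0 -> (C,0)->write 0,move R,goto H. Now: state=H, head=2, tape[-1..3]=00000 (head:    ^)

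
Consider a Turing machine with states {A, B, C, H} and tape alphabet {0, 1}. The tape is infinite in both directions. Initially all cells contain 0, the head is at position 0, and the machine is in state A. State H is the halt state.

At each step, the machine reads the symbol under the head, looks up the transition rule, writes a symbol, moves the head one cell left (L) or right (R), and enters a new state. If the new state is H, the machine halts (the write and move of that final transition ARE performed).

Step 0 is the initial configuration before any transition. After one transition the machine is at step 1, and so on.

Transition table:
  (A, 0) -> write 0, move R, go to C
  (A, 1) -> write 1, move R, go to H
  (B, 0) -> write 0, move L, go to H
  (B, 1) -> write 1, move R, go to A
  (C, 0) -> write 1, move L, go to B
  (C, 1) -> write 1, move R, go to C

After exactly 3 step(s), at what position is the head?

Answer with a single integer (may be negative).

Answer: -1

Derivation:
Step 1: in state A at pos 0, read 0 -> (A,0)->write 0,move R,goto C. Now: state=C, head=1, tape[-1..2]=0000 (head:   ^)
Step 2: in state C at pos 1, read 0 -> (C,0)->write 1,move L,goto B. Now: state=B, head=0, tape[-1..2]=0010 (head:  ^)
Step 3: in state B at pos 0, read 0 -> (B,0)->write 0,move L,goto H. Now: state=H, head=-1, tape[-2..2]=00010 (head:  ^)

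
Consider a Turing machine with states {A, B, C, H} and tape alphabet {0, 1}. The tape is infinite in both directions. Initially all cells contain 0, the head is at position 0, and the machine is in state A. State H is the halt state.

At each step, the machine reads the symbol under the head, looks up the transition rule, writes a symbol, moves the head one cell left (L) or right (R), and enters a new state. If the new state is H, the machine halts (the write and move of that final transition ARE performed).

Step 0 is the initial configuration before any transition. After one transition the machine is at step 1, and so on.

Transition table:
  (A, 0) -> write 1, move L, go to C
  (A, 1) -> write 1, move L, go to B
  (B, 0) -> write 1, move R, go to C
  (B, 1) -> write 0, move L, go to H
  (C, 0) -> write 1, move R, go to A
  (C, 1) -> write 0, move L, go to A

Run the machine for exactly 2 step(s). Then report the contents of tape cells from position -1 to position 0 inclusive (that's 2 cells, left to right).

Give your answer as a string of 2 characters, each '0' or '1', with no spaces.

Step 1: in state A at pos 0, read 0 -> (A,0)->write 1,move L,goto C. Now: state=C, head=-1, tape[-2..1]=0010 (head:  ^)
Step 2: in state C at pos -1, read 0 -> (C,0)->write 1,move R,goto A. Now: state=A, head=0, tape[-2..1]=0110 (head:   ^)

Answer: 11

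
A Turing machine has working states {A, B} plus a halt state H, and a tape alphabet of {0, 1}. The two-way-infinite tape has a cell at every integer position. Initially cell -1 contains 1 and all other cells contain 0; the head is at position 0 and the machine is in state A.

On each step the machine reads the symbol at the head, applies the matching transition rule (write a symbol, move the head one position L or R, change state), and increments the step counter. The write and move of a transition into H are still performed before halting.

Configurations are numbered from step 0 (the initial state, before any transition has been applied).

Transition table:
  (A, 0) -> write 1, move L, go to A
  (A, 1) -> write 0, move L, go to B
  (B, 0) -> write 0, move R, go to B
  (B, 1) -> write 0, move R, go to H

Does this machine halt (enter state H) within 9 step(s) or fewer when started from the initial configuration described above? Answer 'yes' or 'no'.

Step 1: in state A at pos 0, read 0 -> (A,0)->write 1,move L,goto A. Now: state=A, head=-1, tape[-2..1]=0110 (head:  ^)
Step 2: in state A at pos -1, read 1 -> (A,1)->write 0,move L,goto B. Now: state=B, head=-2, tape[-3..1]=00010 (head:  ^)
Step 3: in state B at pos -2, read 0 -> (B,0)->write 0,move R,goto B. Now: state=B, head=-1, tape[-3..1]=00010 (head:   ^)
Step 4: in state B at pos -1, read 0 -> (B,0)->write 0,move R,goto B. Now: state=B, head=0, tape[-3..1]=00010 (head:    ^)
Step 5: in state B at pos 0, read 1 -> (B,1)->write 0,move R,goto H. Now: state=H, head=1, tape[-3..2]=000000 (head:     ^)
State H reached at step 5; 5 <= 9 -> yes

Answer: yes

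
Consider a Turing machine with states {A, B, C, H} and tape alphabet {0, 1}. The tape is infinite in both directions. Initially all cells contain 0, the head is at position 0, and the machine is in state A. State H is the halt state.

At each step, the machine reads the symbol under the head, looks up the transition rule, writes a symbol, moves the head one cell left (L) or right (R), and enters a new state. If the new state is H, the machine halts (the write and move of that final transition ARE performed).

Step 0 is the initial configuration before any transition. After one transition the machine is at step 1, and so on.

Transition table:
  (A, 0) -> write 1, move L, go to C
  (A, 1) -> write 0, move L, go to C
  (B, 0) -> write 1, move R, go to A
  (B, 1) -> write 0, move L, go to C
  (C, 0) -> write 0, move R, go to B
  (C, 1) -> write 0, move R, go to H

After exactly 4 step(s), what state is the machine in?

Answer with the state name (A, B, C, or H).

Answer: B

Derivation:
Step 1: in state A at pos 0, read 0 -> (A,0)->write 1,move L,goto C. Now: state=C, head=-1, tape[-2..1]=0010 (head:  ^)
Step 2: in state C at pos -1, read 0 -> (C,0)->write 0,move R,goto B. Now: state=B, head=0, tape[-2..1]=0010 (head:   ^)
Step 3: in state B at pos 0, read 1 -> (B,1)->write 0,move L,goto C. Now: state=C, head=-1, tape[-2..1]=0000 (head:  ^)
Step 4: in state C at pos -1, read 0 -> (C,0)->write 0,move R,goto B. Now: state=B, head=0, tape[-2..1]=0000 (head:   ^)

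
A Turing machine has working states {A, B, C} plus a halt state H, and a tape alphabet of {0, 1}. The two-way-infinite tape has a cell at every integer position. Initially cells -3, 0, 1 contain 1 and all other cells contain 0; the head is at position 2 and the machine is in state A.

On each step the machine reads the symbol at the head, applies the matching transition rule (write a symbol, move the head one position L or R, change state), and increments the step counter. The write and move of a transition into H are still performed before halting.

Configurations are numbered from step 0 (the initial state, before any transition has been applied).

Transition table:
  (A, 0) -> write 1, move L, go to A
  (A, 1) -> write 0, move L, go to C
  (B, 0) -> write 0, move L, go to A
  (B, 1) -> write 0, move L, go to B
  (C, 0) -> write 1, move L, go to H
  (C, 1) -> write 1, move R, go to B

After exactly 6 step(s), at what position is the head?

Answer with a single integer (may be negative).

Answer: -2

Derivation:
Step 1: in state A at pos 2, read 0 -> (A,0)->write 1,move L,goto A. Now: state=A, head=1, tape[-4..3]=01001110 (head:      ^)
Step 2: in state A at pos 1, read 1 -> (A,1)->write 0,move L,goto C. Now: state=C, head=0, tape[-4..3]=01001010 (head:     ^)
Step 3: in state C at pos 0, read 1 -> (C,1)->write 1,move R,goto B. Now: state=B, head=1, tape[-4..3]=01001010 (head:      ^)
Step 4: in state B at pos 1, read 0 -> (B,0)->write 0,move L,goto A. Now: state=A, head=0, tape[-4..3]=01001010 (head:     ^)
Step 5: in state A at pos 0, read 1 -> (A,1)->write 0,move L,goto C. Now: state=C, head=-1, tape[-4..3]=01000010 (head:    ^)
Step 6: in state C at pos -1, read 0 -> (C,0)->write 1,move L,goto H. Now: state=H, head=-2, tape[-4..3]=01010010 (head:   ^)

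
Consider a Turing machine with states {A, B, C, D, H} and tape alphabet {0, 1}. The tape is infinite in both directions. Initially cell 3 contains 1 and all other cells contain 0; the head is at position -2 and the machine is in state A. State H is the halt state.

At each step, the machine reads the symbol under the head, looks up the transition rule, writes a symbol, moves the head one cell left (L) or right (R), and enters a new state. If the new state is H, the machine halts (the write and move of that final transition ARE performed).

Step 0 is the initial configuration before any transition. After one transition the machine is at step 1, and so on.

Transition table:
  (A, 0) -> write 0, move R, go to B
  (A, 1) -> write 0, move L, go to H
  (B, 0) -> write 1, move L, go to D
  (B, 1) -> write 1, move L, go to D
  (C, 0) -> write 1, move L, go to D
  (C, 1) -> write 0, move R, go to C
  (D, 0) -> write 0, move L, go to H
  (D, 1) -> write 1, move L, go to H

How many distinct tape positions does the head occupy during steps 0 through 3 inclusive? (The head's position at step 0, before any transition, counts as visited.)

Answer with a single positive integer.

Step 1: in state A at pos -2, read 0 -> (A,0)->write 0,move R,goto B. Now: state=B, head=-1, tape[-3..4]=00000010 (head:   ^)
Step 2: in state B at pos -1, read 0 -> (B,0)->write 1,move L,goto D. Now: state=D, head=-2, tape[-3..4]=00100010 (head:  ^)
Step 3: in state D at pos -2, read 0 -> (D,0)->write 0,move L,goto H. Now: state=H, head=-3, tape[-4..4]=000100010 (head:  ^)
Head positions at steps 0..3: starting at -2, distinct positions visited = {-3, -2, -1} -> 3 position(s)

Answer: 3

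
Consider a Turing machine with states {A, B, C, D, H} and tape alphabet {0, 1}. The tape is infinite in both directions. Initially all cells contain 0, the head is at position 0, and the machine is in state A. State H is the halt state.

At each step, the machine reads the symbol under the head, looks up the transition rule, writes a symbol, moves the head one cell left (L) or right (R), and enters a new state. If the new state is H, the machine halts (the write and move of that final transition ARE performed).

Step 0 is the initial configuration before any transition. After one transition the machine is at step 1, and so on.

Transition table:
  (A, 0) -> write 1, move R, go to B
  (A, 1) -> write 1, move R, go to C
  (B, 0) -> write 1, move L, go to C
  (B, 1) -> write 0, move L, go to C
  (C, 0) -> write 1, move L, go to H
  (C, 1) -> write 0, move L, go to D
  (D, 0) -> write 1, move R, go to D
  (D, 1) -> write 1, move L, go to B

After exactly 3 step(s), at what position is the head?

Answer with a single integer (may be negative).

Step 1: in state A at pos 0, read 0 -> (A,0)->write 1,move R,goto B. Now: state=B, head=1, tape[-1..2]=0100 (head:   ^)
Step 2: in state B at pos 1, read 0 -> (B,0)->write 1,move L,goto C. Now: state=C, head=0, tape[-1..2]=0110 (head:  ^)
Step 3: in state C at pos 0, read 1 -> (C,1)->write 0,move L,goto D. Now: state=D, head=-1, tape[-2..2]=00010 (head:  ^)

Answer: -1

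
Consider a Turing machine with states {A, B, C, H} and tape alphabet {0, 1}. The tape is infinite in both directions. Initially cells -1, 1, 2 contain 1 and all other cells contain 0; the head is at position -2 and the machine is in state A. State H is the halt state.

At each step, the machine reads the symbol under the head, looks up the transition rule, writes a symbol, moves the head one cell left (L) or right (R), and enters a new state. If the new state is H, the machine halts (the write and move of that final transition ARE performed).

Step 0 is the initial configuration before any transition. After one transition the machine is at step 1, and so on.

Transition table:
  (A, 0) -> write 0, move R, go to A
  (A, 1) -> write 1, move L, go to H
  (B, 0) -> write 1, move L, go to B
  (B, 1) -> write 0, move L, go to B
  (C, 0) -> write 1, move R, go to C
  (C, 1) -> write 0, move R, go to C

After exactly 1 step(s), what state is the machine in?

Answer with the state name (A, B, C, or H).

Answer: A

Derivation:
Step 1: in state A at pos -2, read 0 -> (A,0)->write 0,move R,goto A. Now: state=A, head=-1, tape[-3..3]=0010110 (head:   ^)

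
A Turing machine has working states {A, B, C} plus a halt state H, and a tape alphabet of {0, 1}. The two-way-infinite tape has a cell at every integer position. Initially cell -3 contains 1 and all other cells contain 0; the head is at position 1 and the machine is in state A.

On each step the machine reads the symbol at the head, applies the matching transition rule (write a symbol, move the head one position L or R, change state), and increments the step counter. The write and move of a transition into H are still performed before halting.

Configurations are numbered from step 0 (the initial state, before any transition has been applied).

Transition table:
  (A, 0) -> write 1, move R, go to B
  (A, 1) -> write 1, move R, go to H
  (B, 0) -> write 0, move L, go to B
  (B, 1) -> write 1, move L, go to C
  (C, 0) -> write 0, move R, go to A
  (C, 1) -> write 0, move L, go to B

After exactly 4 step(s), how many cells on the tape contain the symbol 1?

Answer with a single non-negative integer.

Answer: 2

Derivation:
Step 1: in state A at pos 1, read 0 -> (A,0)->write 1,move R,goto B. Now: state=B, head=2, tape[-4..3]=01000100 (head:       ^)
Step 2: in state B at pos 2, read 0 -> (B,0)->write 0,move L,goto B. Now: state=B, head=1, tape[-4..3]=01000100 (head:      ^)
Step 3: in state B at pos 1, read 1 -> (B,1)->write 1,move L,goto C. Now: state=C, head=0, tape[-4..3]=01000100 (head:     ^)
Step 4: in state C at pos 0, read 0 -> (C,0)->write 0,move R,goto A. Now: state=A, head=1, tape[-4..3]=01000100 (head:      ^)
Cells containing 1 after step 4: {-3, 1} -> 2 cell(s)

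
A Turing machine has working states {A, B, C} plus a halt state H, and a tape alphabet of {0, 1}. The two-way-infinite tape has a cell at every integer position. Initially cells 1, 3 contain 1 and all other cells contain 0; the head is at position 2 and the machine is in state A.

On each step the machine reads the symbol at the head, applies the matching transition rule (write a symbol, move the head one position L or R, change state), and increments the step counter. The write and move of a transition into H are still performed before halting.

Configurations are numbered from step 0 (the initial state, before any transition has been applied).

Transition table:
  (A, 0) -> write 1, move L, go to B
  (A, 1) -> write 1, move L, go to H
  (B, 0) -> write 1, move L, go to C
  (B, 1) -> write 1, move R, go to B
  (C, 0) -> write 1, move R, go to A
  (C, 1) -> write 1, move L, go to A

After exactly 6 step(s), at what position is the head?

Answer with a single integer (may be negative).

Answer: 2

Derivation:
Step 1: in state A at pos 2, read 0 -> (A,0)->write 1,move L,goto B. Now: state=B, head=1, tape[0..4]=01110 (head:  ^)
Step 2: in state B at pos 1, read 1 -> (B,1)->write 1,move R,goto B. Now: state=B, head=2, tape[0..4]=01110 (head:   ^)
Step 3: in state B at pos 2, read 1 -> (B,1)->write 1,move R,goto B. Now: state=B, head=3, tape[0..4]=01110 (head:    ^)
Step 4: in state B at pos 3, read 1 -> (B,1)->write 1,move R,goto B. Now: state=B, head=4, tape[0..5]=011100 (head:     ^)
Step 5: in state B at pos 4, read 0 -> (B,0)->write 1,move L,goto C. Now: state=C, head=3, tape[0..5]=011110 (head:    ^)
Step 6: in state C at pos 3, read 1 -> (C,1)->write 1,move L,goto A. Now: state=A, head=2, tape[0..5]=011110 (head:   ^)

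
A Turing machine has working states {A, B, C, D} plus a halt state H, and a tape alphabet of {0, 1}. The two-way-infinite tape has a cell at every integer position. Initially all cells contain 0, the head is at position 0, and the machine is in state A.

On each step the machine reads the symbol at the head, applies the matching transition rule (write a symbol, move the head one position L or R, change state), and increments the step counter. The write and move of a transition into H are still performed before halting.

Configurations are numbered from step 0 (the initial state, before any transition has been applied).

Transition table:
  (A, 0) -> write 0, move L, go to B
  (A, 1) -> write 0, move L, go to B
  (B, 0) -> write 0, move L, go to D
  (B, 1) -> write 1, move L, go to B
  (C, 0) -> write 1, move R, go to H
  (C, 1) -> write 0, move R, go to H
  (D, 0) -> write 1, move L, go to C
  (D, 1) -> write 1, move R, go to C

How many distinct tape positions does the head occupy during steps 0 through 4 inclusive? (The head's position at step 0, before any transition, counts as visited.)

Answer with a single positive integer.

Step 1: in state A at pos 0, read 0 -> (A,0)->write 0,move L,goto B. Now: state=B, head=-1, tape[-2..1]=0000 (head:  ^)
Step 2: in state B at pos -1, read 0 -> (B,0)->write 0,move L,goto D. Now: state=D, head=-2, tape[-3..1]=00000 (head:  ^)
Step 3: in state D at pos -2, read 0 -> (D,0)->write 1,move L,goto C. Now: state=C, head=-3, tape[-4..1]=001000 (head:  ^)
Step 4: in state C at pos -3, read 0 -> (C,0)->write 1,move R,goto H. Now: state=H, head=-2, tape[-4..1]=011000 (head:   ^)
Head positions at steps 0..4: starting at 0, distinct positions visited = {-3, -2, -1, 0} -> 4 position(s)

Answer: 4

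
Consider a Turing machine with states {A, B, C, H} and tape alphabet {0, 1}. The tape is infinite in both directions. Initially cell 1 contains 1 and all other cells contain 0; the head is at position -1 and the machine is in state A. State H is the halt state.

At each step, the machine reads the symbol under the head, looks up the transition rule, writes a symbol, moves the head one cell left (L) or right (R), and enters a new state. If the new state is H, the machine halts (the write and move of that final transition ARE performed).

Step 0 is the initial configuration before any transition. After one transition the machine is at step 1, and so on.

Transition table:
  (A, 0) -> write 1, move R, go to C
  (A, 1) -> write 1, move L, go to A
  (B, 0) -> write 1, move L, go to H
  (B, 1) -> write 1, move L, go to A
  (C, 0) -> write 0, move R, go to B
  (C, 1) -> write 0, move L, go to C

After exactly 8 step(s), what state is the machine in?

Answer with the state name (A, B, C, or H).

Step 1: in state A at pos -1, read 0 -> (A,0)->write 1,move R,goto C. Now: state=C, head=0, tape[-2..2]=01010 (head:   ^)
Step 2: in state C at pos 0, read 0 -> (C,0)->write 0,move R,goto B. Now: state=B, head=1, tape[-2..2]=01010 (head:    ^)
Step 3: in state B at pos 1, read 1 -> (B,1)->write 1,move L,goto A. Now: state=A, head=0, tape[-2..2]=01010 (head:   ^)
Step 4: in state A at pos 0, read 0 -> (A,0)->write 1,move R,goto C. Now: state=C, head=1, tape[-2..2]=01110 (head:    ^)
Step 5: in state C at pos 1, read 1 -> (C,1)->write 0,move L,goto C. Now: state=C, head=0, tape[-2..2]=01100 (head:   ^)
Step 6: in state C at pos 0, read 1 -> (C,1)->write 0,move L,goto C. Now: state=C, head=-1, tape[-2..2]=01000 (head:  ^)
Step 7: in state C at pos -1, read 1 -> (C,1)->write 0,move L,goto C. Now: state=C, head=-2, tape[-3..2]=000000 (head:  ^)
Step 8: in state C at pos -2, read 0 -> (C,0)->write 0,move R,goto B. Now: state=B, head=-1, tape[-3..2]=000000 (head:   ^)

Answer: B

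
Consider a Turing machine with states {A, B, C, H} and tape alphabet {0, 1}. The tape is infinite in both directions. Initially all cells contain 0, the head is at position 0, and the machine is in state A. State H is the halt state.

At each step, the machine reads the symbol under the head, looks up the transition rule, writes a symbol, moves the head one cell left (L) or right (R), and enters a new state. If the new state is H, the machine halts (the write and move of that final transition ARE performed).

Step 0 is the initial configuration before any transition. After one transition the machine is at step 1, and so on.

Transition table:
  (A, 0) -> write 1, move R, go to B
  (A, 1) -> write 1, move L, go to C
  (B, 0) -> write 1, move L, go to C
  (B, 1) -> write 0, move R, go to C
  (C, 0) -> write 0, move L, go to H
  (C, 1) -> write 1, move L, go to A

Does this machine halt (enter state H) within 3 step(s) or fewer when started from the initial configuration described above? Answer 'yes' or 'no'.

Step 1: in state A at pos 0, read 0 -> (A,0)->write 1,move R,goto B. Now: state=B, head=1, tape[-1..2]=0100 (head:   ^)
Step 2: in state B at pos 1, read 0 -> (B,0)->write 1,move L,goto C. Now: state=C, head=0, tape[-1..2]=0110 (head:  ^)
Step 3: in state C at pos 0, read 1 -> (C,1)->write 1,move L,goto A. Now: state=A, head=-1, tape[-2..2]=00110 (head:  ^)
After 3 step(s): state = A (not H) -> not halted within 3 -> no

Answer: no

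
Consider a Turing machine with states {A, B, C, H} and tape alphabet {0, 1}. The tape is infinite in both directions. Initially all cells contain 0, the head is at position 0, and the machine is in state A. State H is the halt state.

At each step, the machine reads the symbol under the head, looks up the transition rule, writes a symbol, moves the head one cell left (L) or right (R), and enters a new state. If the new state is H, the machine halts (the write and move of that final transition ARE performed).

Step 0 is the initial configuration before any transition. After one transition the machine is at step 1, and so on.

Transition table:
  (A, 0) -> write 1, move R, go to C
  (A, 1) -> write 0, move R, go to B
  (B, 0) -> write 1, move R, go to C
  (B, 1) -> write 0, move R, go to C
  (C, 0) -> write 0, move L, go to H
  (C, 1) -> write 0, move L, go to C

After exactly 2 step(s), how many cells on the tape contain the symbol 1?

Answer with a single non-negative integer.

Step 1: in state A at pos 0, read 0 -> (A,0)->write 1,move R,goto C. Now: state=C, head=1, tape[-1..2]=0100 (head:   ^)
Step 2: in state C at pos 1, read 0 -> (C,0)->write 0,move L,goto H. Now: state=H, head=0, tape[-1..2]=0100 (head:  ^)
Cells containing 1 after step 2: {0} -> 1 cell(s)

Answer: 1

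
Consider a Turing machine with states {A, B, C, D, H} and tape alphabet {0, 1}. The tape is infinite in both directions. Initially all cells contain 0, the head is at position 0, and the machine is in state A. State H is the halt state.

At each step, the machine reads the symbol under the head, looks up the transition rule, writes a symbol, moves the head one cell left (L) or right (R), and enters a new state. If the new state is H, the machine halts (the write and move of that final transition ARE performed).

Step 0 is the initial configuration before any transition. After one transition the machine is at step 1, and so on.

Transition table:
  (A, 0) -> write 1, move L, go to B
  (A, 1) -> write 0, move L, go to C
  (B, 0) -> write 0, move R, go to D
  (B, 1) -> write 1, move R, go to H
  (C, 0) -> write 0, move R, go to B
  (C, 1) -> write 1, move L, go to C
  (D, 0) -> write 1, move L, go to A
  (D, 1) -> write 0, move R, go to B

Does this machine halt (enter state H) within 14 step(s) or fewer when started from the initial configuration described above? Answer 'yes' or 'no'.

Step 1: in state A at pos 0, read 0 -> (A,0)->write 1,move L,goto B. Now: state=B, head=-1, tape[-2..1]=0010 (head:  ^)
Step 2: in state B at pos -1, read 0 -> (B,0)->write 0,move R,goto D. Now: state=D, head=0, tape[-2..1]=0010 (head:   ^)
Step 3: in state D at pos 0, read 1 -> (D,1)->write 0,move R,goto B. Now: state=B, head=1, tape[-2..2]=00000 (head:    ^)
Step 4: in state B at pos 1, read 0 -> (B,0)->write 0,move R,goto D. Now: state=D, head=2, tape[-2..3]=000000 (head:     ^)
Step 5: in state D at pos 2, read 0 -> (D,0)->write 1,move L,goto A. Now: state=A, head=1, tape[-2..3]=000010 (head:    ^)
Step 6: in state A at pos 1, read 0 -> (A,0)->write 1,move L,goto B. Now: state=B, head=0, tape[-2..3]=000110 (head:   ^)
Step 7: in state B at pos 0, read 0 -> (B,0)->write 0,move R,goto D. Now: state=D, head=1, tape[-2..3]=000110 (head:    ^)
Step 8: in state D at pos 1, read 1 -> (D,1)->write 0,move R,goto B. Now: state=B, head=2, tape[-2..3]=000010 (head:     ^)
Step 9: in state B at pos 2, read 1 -> (B,1)->write 1,move R,goto H. Now: state=H, head=3, tape[-2..4]=0000100 (head:      ^)
State H reached at step 9; 9 <= 14 -> yes

Answer: yes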